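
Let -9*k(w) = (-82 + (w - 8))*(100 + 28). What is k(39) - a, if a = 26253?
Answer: -76583/3 ≈ -25528.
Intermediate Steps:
k(w) = 1280 - 128*w/9 (k(w) = -(-82 + (w - 8))*(100 + 28)/9 = -(-82 + (-8 + w))*128/9 = -(-90 + w)*128/9 = -(-11520 + 128*w)/9 = 1280 - 128*w/9)
k(39) - a = (1280 - 128/9*39) - 1*26253 = (1280 - 1664/3) - 26253 = 2176/3 - 26253 = -76583/3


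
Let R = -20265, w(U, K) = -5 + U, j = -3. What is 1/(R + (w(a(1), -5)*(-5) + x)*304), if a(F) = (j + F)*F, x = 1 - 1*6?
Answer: -1/11145 ≈ -8.9726e-5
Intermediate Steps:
x = -5 (x = 1 - 6 = -5)
a(F) = F*(-3 + F) (a(F) = (-3 + F)*F = F*(-3 + F))
1/(R + (w(a(1), -5)*(-5) + x)*304) = 1/(-20265 + ((-5 + 1*(-3 + 1))*(-5) - 5)*304) = 1/(-20265 + ((-5 + 1*(-2))*(-5) - 5)*304) = 1/(-20265 + ((-5 - 2)*(-5) - 5)*304) = 1/(-20265 + (-7*(-5) - 5)*304) = 1/(-20265 + (35 - 5)*304) = 1/(-20265 + 30*304) = 1/(-20265 + 9120) = 1/(-11145) = -1/11145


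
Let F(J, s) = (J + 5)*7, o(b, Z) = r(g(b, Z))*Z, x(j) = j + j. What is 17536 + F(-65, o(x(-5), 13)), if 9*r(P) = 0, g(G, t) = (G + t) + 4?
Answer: 17116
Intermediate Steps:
g(G, t) = 4 + G + t
r(P) = 0 (r(P) = (⅑)*0 = 0)
x(j) = 2*j
o(b, Z) = 0 (o(b, Z) = 0*Z = 0)
F(J, s) = 35 + 7*J (F(J, s) = (5 + J)*7 = 35 + 7*J)
17536 + F(-65, o(x(-5), 13)) = 17536 + (35 + 7*(-65)) = 17536 + (35 - 455) = 17536 - 420 = 17116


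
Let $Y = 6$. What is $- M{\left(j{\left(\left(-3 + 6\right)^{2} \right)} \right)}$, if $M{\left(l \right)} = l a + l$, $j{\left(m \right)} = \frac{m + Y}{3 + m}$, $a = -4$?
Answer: $\frac{15}{4} \approx 3.75$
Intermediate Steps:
$j{\left(m \right)} = \frac{6 + m}{3 + m}$ ($j{\left(m \right)} = \frac{m + 6}{3 + m} = \frac{6 + m}{3 + m}$)
$M{\left(l \right)} = - 3 l$ ($M{\left(l \right)} = l \left(-4\right) + l = - 4 l + l = - 3 l$)
$- M{\left(j{\left(\left(-3 + 6\right)^{2} \right)} \right)} = - \left(-3\right) \frac{6 + \left(-3 + 6\right)^{2}}{3 + \left(-3 + 6\right)^{2}} = - \left(-3\right) \frac{6 + 3^{2}}{3 + 3^{2}} = - \left(-3\right) \frac{6 + 9}{3 + 9} = - \left(-3\right) \frac{1}{12} \cdot 15 = - \frac{\left(-3\right) 5}{4} = \left(-1\right) \left(- \frac{15}{4}\right) = \frac{15}{4}$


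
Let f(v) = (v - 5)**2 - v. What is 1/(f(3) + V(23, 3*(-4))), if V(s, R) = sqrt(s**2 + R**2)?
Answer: -1/672 + sqrt(673)/672 ≈ 0.037116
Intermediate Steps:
f(v) = (-5 + v)**2 - v
V(s, R) = sqrt(R**2 + s**2)
1/(f(3) + V(23, 3*(-4))) = 1/(((-5 + 3)**2 - 1*3) + sqrt((3*(-4))**2 + 23**2)) = 1/(((-2)**2 - 3) + sqrt((-12)**2 + 529)) = 1/((4 - 3) + sqrt(144 + 529)) = 1/(1 + sqrt(673))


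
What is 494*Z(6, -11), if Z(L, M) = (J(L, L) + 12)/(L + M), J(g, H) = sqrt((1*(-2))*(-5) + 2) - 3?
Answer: -4446/5 - 988*sqrt(3)/5 ≈ -1231.5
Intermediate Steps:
J(g, H) = -3 + 2*sqrt(3) (J(g, H) = sqrt(-2*(-5) + 2) - 3 = sqrt(10 + 2) - 3 = sqrt(12) - 3 = 2*sqrt(3) - 3 = -3 + 2*sqrt(3))
Z(L, M) = (9 + 2*sqrt(3))/(L + M) (Z(L, M) = ((-3 + 2*sqrt(3)) + 12)/(L + M) = (9 + 2*sqrt(3))/(L + M))
494*Z(6, -11) = 494*((9 + 2*sqrt(3))/(6 - 11)) = 494*((9 + 2*sqrt(3))/(-5)) = 494*(-(9 + 2*sqrt(3))/5) = 494*(-9/5 - 2*sqrt(3)/5) = -4446/5 - 988*sqrt(3)/5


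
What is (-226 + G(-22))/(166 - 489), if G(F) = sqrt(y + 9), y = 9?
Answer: 226/323 - 3*sqrt(2)/323 ≈ 0.68655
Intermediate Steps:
G(F) = 3*sqrt(2) (G(F) = sqrt(9 + 9) = sqrt(18) = 3*sqrt(2))
(-226 + G(-22))/(166 - 489) = (-226 + 3*sqrt(2))/(166 - 489) = (-226 + 3*sqrt(2))/(-323) = (-226 + 3*sqrt(2))*(-1/323) = 226/323 - 3*sqrt(2)/323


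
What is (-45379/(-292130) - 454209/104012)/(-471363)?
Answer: 63984057311/7161188401519140 ≈ 8.9348e-6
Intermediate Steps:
(-45379/(-292130) - 454209/104012)/(-471363) = (-45379*(-1/292130) - 454209*1/104012)*(-1/471363) = (45379/292130 - 454209/104012)*(-1/471363) = -63984057311/15192512780*(-1/471363) = 63984057311/7161188401519140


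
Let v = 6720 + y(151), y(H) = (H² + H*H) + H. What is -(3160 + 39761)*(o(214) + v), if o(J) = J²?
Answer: -4217803749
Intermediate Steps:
y(H) = H + 2*H² (y(H) = (H² + H²) + H = 2*H² + H = H + 2*H²)
v = 52473 (v = 6720 + 151*(1 + 2*151) = 6720 + 151*(1 + 302) = 6720 + 151*303 = 6720 + 45753 = 52473)
-(3160 + 39761)*(o(214) + v) = -(3160 + 39761)*(214² + 52473) = -42921*(45796 + 52473) = -42921*98269 = -1*4217803749 = -4217803749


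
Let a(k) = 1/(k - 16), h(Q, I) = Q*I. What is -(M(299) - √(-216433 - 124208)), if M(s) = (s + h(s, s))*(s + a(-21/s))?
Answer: -25768944240/961 + 3*I*√37849 ≈ -2.6815e+7 + 583.64*I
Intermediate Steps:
h(Q, I) = I*Q
a(k) = 1/(-16 + k)
M(s) = (s + s²)*(s + 1/(-16 - 21/s)) (M(s) = (s + s*s)*(s + 1/(-16 - 21/s)) = (s + s²)*(s + 1/(-16 - 21/s)))
-(M(299) - √(-216433 - 124208)) = -(299²*(-1 - 1*299 + (1 + 299)*(21 + 16*299))/(21 + 16*299) - √(-216433 - 124208)) = -(89401*(-1 - 299 + 300*(21 + 4784))/(21 + 4784) - √(-340641)) = -(89401*(-1 - 299 + 300*4805)/4805 - 3*I*√37849) = -(89401*(1/4805)*(-1 - 299 + 1441500) - 3*I*√37849) = -(89401*(1/4805)*1441200 - 3*I*√37849) = -(25768944240/961 - 3*I*√37849) = -25768944240/961 + 3*I*√37849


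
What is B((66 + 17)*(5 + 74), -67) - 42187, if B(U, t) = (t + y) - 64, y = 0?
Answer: -42318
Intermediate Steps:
B(U, t) = -64 + t (B(U, t) = (t + 0) - 64 = t - 64 = -64 + t)
B((66 + 17)*(5 + 74), -67) - 42187 = (-64 - 67) - 42187 = -131 - 42187 = -42318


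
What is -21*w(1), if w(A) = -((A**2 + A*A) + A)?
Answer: 63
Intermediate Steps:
w(A) = -A - 2*A**2 (w(A) = -((A**2 + A**2) + A) = -(2*A**2 + A) = -(A + 2*A**2) = -A - 2*A**2)
-21*w(1) = -(-21)*(1 + 2*1) = -(-21)*(1 + 2) = -(-21)*3 = -21*(-3) = 63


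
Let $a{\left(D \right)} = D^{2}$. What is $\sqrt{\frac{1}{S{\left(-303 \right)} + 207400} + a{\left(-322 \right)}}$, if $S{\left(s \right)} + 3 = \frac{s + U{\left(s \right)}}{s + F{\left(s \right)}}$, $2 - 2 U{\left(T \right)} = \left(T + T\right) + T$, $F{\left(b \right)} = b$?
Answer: $\frac{2 \sqrt{1637800041823633357678}}{251364859} \approx 322.0$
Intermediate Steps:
$U{\left(T \right)} = 1 - \frac{3 T}{2}$ ($U{\left(T \right)} = 1 - \frac{\left(T + T\right) + T}{2} = 1 - \frac{2 T + T}{2} = 1 - \frac{3 T}{2}$)
$S{\left(s \right)} = -3 + \frac{1 - \frac{s}{2}}{2 s}$ ($S{\left(s \right)} = -3 + \frac{s - \left(-1 + \frac{3 s}{2}\right)}{s + s} = -3 + \frac{1 - \frac{s}{2}}{2 s}$)
$\sqrt{\frac{1}{S{\left(-303 \right)} + 207400} + a{\left(-322 \right)}} = \sqrt{\frac{1}{\frac{2 - -3939}{4 \left(-303\right)} + 207400} + \left(-322\right)^{2}} = \sqrt{\frac{1}{\frac{1}{4} \left(- \frac{1}{303}\right) \left(2 + 3939\right) + 207400} + 103684} = \sqrt{\frac{1}{\frac{1}{4} \left(- \frac{1}{303}\right) 3941 + 207400} + 103684} = \sqrt{\frac{1}{- \frac{3941}{1212} + 207400} + 103684} = \sqrt{\frac{1}{\frac{251364859}{1212}} + 103684} = \sqrt{\frac{1212}{251364859} + 103684} = \sqrt{\frac{26062514041768}{251364859}} = \frac{2 \sqrt{1637800041823633357678}}{251364859}$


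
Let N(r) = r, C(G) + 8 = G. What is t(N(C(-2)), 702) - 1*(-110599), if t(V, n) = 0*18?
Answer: 110599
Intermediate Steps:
C(G) = -8 + G
t(V, n) = 0
t(N(C(-2)), 702) - 1*(-110599) = 0 - 1*(-110599) = 0 + 110599 = 110599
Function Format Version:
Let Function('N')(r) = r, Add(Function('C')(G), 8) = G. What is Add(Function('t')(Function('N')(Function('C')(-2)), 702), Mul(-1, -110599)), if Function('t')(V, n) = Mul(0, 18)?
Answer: 110599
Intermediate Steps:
Function('C')(G) = Add(-8, G)
Function('t')(V, n) = 0
Add(Function('t')(Function('N')(Function('C')(-2)), 702), Mul(-1, -110599)) = Add(0, Mul(-1, -110599)) = Add(0, 110599) = 110599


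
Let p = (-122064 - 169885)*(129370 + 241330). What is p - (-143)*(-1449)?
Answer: -108225701507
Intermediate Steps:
p = -108225494300 (p = -291949*370700 = -108225494300)
p - (-143)*(-1449) = -108225494300 - (-143)*(-1449) = -108225494300 - 1*207207 = -108225494300 - 207207 = -108225701507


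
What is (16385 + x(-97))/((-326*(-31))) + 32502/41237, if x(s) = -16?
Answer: 1003473665/416741122 ≈ 2.4079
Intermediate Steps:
(16385 + x(-97))/((-326*(-31))) + 32502/41237 = (16385 - 16)/((-326*(-31))) + 32502/41237 = 16369/10106 + 32502*(1/41237) = 16369*(1/10106) + 32502/41237 = 16369/10106 + 32502/41237 = 1003473665/416741122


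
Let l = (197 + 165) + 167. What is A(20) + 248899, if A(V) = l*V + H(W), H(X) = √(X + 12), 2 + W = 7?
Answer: 259479 + √17 ≈ 2.5948e+5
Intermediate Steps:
W = 5 (W = -2 + 7 = 5)
H(X) = √(12 + X)
l = 529 (l = 362 + 167 = 529)
A(V) = √17 + 529*V (A(V) = 529*V + √(12 + 5) = 529*V + √17 = √17 + 529*V)
A(20) + 248899 = (√17 + 529*20) + 248899 = (√17 + 10580) + 248899 = (10580 + √17) + 248899 = 259479 + √17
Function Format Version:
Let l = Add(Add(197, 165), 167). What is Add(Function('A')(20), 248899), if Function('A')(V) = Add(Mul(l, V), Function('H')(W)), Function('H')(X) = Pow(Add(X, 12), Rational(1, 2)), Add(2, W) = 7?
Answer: Add(259479, Pow(17, Rational(1, 2))) ≈ 2.5948e+5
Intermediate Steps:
W = 5 (W = Add(-2, 7) = 5)
Function('H')(X) = Pow(Add(12, X), Rational(1, 2))
l = 529 (l = Add(362, 167) = 529)
Function('A')(V) = Add(Pow(17, Rational(1, 2)), Mul(529, V)) (Function('A')(V) = Add(Mul(529, V), Pow(Add(12, 5), Rational(1, 2))) = Add(Mul(529, V), Pow(17, Rational(1, 2))) = Add(Pow(17, Rational(1, 2)), Mul(529, V)))
Add(Function('A')(20), 248899) = Add(Add(Pow(17, Rational(1, 2)), Mul(529, 20)), 248899) = Add(Add(Pow(17, Rational(1, 2)), 10580), 248899) = Add(Add(10580, Pow(17, Rational(1, 2))), 248899) = Add(259479, Pow(17, Rational(1, 2)))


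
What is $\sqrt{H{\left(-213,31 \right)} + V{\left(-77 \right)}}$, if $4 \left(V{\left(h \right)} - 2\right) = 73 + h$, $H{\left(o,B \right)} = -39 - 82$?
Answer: $2 i \sqrt{30} \approx 10.954 i$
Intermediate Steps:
$H{\left(o,B \right)} = -121$
$V{\left(h \right)} = \frac{81}{4} + \frac{h}{4}$ ($V{\left(h \right)} = 2 + \frac{73 + h}{4} = 2 + \left(\frac{73}{4} + \frac{h}{4}\right) = \frac{81}{4} + \frac{h}{4}$)
$\sqrt{H{\left(-213,31 \right)} + V{\left(-77 \right)}} = \sqrt{-121 + \left(\frac{81}{4} + \frac{1}{4} \left(-77\right)\right)} = \sqrt{-121 + \left(\frac{81}{4} - \frac{77}{4}\right)} = \sqrt{-121 + 1} = \sqrt{-120} = 2 i \sqrt{30}$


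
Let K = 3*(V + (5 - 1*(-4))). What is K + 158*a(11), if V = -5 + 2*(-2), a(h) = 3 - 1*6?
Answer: -474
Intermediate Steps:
a(h) = -3 (a(h) = 3 - 6 = -3)
V = -9 (V = -5 - 4 = -9)
K = 0 (K = 3*(-9 + (5 - 1*(-4))) = 3*(-9 + (5 + 4)) = 3*(-9 + 9) = 3*0 = 0)
K + 158*a(11) = 0 + 158*(-3) = 0 - 474 = -474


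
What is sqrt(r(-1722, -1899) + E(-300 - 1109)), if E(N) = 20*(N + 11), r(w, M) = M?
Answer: I*sqrt(29859) ≈ 172.8*I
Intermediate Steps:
E(N) = 220 + 20*N (E(N) = 20*(11 + N) = 220 + 20*N)
sqrt(r(-1722, -1899) + E(-300 - 1109)) = sqrt(-1899 + (220 + 20*(-300 - 1109))) = sqrt(-1899 + (220 + 20*(-1409))) = sqrt(-1899 + (220 - 28180)) = sqrt(-1899 - 27960) = sqrt(-29859) = I*sqrt(29859)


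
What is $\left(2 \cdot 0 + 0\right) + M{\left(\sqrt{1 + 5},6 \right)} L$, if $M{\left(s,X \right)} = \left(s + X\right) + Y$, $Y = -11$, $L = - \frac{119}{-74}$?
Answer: $- \frac{595}{74} + \frac{119 \sqrt{6}}{74} \approx -4.1015$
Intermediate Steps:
$L = \frac{119}{74}$ ($L = \left(-119\right) \left(- \frac{1}{74}\right) = \frac{119}{74} \approx 1.6081$)
$M{\left(s,X \right)} = -11 + X + s$ ($M{\left(s,X \right)} = \left(s + X\right) - 11 = \left(X + s\right) - 11 = -11 + X + s$)
$\left(2 \cdot 0 + 0\right) + M{\left(\sqrt{1 + 5},6 \right)} L = \left(2 \cdot 0 + 0\right) + \left(-11 + 6 + \sqrt{1 + 5}\right) \frac{119}{74} = \left(0 + 0\right) + \left(-11 + 6 + \sqrt{6}\right) \frac{119}{74} = 0 + \left(-5 + \sqrt{6}\right) \frac{119}{74} = 0 - \left(\frac{595}{74} - \frac{119 \sqrt{6}}{74}\right) = - \frac{595}{74} + \frac{119 \sqrt{6}}{74}$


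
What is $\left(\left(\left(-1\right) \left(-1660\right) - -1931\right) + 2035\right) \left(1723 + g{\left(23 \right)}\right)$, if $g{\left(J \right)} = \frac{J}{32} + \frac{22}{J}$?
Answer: $\frac{3570712493}{368} \approx 9.703 \cdot 10^{6}$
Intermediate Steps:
$g{\left(J \right)} = \frac{22}{J} + \frac{J}{32}$ ($g{\left(J \right)} = J \frac{1}{32} + \frac{22}{J} = \frac{J}{32} + \frac{22}{J} = \frac{22}{J} + \frac{J}{32}$)
$\left(\left(\left(-1\right) \left(-1660\right) - -1931\right) + 2035\right) \left(1723 + g{\left(23 \right)}\right) = \left(\left(\left(-1\right) \left(-1660\right) - -1931\right) + 2035\right) \left(1723 + \left(\frac{22}{23} + \frac{1}{32} \cdot 23\right)\right) = \left(\left(1660 + 1931\right) + 2035\right) \left(1723 + \left(22 \cdot \frac{1}{23} + \frac{23}{32}\right)\right) = \left(3591 + 2035\right) \left(1723 + \left(\frac{22}{23} + \frac{23}{32}\right)\right) = 5626 \left(1723 + \frac{1233}{736}\right) = 5626 \cdot \frac{1269361}{736} = \frac{3570712493}{368}$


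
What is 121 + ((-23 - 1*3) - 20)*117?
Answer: -5261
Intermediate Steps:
121 + ((-23 - 1*3) - 20)*117 = 121 + ((-23 - 3) - 20)*117 = 121 + (-26 - 20)*117 = 121 - 46*117 = 121 - 5382 = -5261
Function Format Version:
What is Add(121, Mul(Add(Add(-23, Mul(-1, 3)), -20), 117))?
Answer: -5261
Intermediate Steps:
Add(121, Mul(Add(Add(-23, Mul(-1, 3)), -20), 117)) = Add(121, Mul(Add(Add(-23, -3), -20), 117)) = Add(121, Mul(Add(-26, -20), 117)) = Add(121, Mul(-46, 117)) = Add(121, -5382) = -5261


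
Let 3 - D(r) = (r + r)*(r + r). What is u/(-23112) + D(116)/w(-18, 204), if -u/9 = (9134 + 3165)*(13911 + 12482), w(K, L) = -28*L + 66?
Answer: 305478699475/2416488 ≈ 1.2641e+5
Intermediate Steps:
w(K, L) = 66 - 28*L
u = -2921467563 (u = -9*(9134 + 3165)*(13911 + 12482) = -110691*26393 = -9*324607507 = -2921467563)
D(r) = 3 - 4*r² (D(r) = 3 - (r + r)*(r + r) = 3 - 2*r*2*r = 3 - 4*r²)
u/(-23112) + D(116)/w(-18, 204) = -2921467563/(-23112) + (3 - 4*116²)/(66 - 28*204) = -2921467563*(-1/23112) + (3 - 4*13456)/(66 - 5712) = 324607507/2568 + (3 - 53824)/(-5646) = 324607507/2568 - 53821*(-1/5646) = 324607507/2568 + 53821/5646 = 305478699475/2416488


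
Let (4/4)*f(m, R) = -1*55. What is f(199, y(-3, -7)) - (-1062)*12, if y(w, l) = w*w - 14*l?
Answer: 12689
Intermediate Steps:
y(w, l) = w**2 - 14*l
f(m, R) = -55 (f(m, R) = -1*55 = -55)
f(199, y(-3, -7)) - (-1062)*12 = -55 - (-1062)*12 = -55 - 1*(-12744) = -55 + 12744 = 12689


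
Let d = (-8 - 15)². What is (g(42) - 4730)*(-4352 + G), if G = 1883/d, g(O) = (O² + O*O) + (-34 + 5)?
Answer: 2831700075/529 ≈ 5.3529e+6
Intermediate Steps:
d = 529 (d = (-23)² = 529)
g(O) = -29 + 2*O² (g(O) = (O² + O²) - 29 = 2*O² - 29 = -29 + 2*O²)
G = 1883/529 ≈ 3.5595
(g(42) - 4730)*(-4352 + G) = ((-29 + 2*42²) - 4730)*(-4352 + 1883/529) = ((-29 + 2*1764) - 4730)*(-2300325/529) = ((-29 + 3528) - 4730)*(-2300325/529) = (3499 - 4730)*(-2300325/529) = -1231*(-2300325/529) = 2831700075/529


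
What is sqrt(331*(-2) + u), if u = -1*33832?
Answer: I*sqrt(34494) ≈ 185.73*I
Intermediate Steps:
u = -33832
sqrt(331*(-2) + u) = sqrt(331*(-2) - 33832) = sqrt(-662 - 33832) = sqrt(-34494) = I*sqrt(34494)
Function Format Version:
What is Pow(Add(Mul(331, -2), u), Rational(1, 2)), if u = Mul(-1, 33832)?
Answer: Mul(I, Pow(34494, Rational(1, 2))) ≈ Mul(185.73, I)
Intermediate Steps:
u = -33832
Pow(Add(Mul(331, -2), u), Rational(1, 2)) = Pow(Add(Mul(331, -2), -33832), Rational(1, 2)) = Pow(Add(-662, -33832), Rational(1, 2)) = Pow(-34494, Rational(1, 2)) = Mul(I, Pow(34494, Rational(1, 2)))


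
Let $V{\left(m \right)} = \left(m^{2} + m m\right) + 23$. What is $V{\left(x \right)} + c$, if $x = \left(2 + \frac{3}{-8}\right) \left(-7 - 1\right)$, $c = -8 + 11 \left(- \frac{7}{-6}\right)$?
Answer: $\frac{2195}{6} \approx 365.83$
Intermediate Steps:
$c = \frac{29}{6}$ ($c = -8 + 11 \left(\left(-7\right) \left(- \frac{1}{6}\right)\right) = -8 + 11 \cdot \frac{7}{6} = -8 + \frac{77}{6} = \frac{29}{6} \approx 4.8333$)
$x = -13$ ($x = \left(2 + 3 \left(- \frac{1}{8}\right)\right) \left(-8\right) = \left(2 - \frac{3}{8}\right) \left(-8\right) = \frac{13}{8} \left(-8\right) = -13$)
$V{\left(m \right)} = 23 + 2 m^{2}$ ($V{\left(m \right)} = \left(m^{2} + m^{2}\right) + 23 = 2 m^{2} + 23 = 23 + 2 m^{2}$)
$V{\left(x \right)} + c = \left(23 + 2 \left(-13\right)^{2}\right) + \frac{29}{6} = \left(23 + 2 \cdot 169\right) + \frac{29}{6} = \left(23 + 338\right) + \frac{29}{6} = 361 + \frac{29}{6} = \frac{2195}{6}$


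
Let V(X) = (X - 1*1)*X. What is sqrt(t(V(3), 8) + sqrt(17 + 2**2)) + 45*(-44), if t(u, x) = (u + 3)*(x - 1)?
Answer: -1980 + sqrt(63 + sqrt(21)) ≈ -1971.8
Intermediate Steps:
V(X) = X*(-1 + X) (V(X) = (X - 1)*X = (-1 + X)*X = X*(-1 + X))
t(u, x) = (-1 + x)*(3 + u) (t(u, x) = (3 + u)*(-1 + x) = (-1 + x)*(3 + u))
sqrt(t(V(3), 8) + sqrt(17 + 2**2)) + 45*(-44) = sqrt((-3 - 3*(-1 + 3) + 3*8 + (3*(-1 + 3))*8) + sqrt(17 + 2**2)) + 45*(-44) = sqrt((-3 - 3*2 + 24 + (3*2)*8) + sqrt(17 + 4)) - 1980 = sqrt((-3 - 1*6 + 24 + 6*8) + sqrt(21)) - 1980 = sqrt((-3 - 6 + 24 + 48) + sqrt(21)) - 1980 = sqrt(63 + sqrt(21)) - 1980 = -1980 + sqrt(63 + sqrt(21))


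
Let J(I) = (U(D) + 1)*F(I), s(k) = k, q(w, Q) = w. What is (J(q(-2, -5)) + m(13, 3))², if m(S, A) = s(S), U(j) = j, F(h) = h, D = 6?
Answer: 1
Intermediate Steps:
m(S, A) = S
J(I) = 7*I (J(I) = (6 + 1)*I = 7*I)
(J(q(-2, -5)) + m(13, 3))² = (7*(-2) + 13)² = (-14 + 13)² = (-1)² = 1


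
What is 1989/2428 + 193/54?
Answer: 288005/65556 ≈ 4.3933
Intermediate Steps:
1989/2428 + 193/54 = 288005/65556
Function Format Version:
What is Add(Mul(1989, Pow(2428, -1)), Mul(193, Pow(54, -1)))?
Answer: Rational(288005, 65556) ≈ 4.3933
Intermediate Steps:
Add(Mul(1989, Pow(2428, -1)), Mul(193, Pow(54, -1))) = Add(Mul(1989, Rational(1, 2428)), Mul(193, Rational(1, 54))) = Add(Rational(1989, 2428), Rational(193, 54)) = Rational(288005, 65556)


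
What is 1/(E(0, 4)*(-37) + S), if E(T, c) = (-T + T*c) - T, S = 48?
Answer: 1/48 ≈ 0.020833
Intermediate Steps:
E(T, c) = -2*T + T*c
1/(E(0, 4)*(-37) + S) = 1/((0*(-2 + 4))*(-37) + 48) = 1/((0*2)*(-37) + 48) = 1/(0*(-37) + 48) = 1/(0 + 48) = 1/48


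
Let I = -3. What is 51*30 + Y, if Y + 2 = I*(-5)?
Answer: 1543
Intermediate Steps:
Y = 13 (Y = -2 - 3*(-5) = -2 + 15 = 13)
51*30 + Y = 51*30 + 13 = 1530 + 13 = 1543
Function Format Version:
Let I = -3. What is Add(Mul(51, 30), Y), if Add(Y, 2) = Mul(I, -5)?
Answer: 1543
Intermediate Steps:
Y = 13 (Y = Add(-2, Mul(-3, -5)) = Add(-2, 15) = 13)
Add(Mul(51, 30), Y) = Add(Mul(51, 30), 13) = Add(1530, 13) = 1543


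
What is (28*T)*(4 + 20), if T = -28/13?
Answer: -18816/13 ≈ -1447.4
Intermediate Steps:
T = -28/13 (T = -28*1/13 = -28/13 ≈ -2.1538)
(28*T)*(4 + 20) = (28*(-28/13))*(4 + 20) = -784/13*24 = -18816/13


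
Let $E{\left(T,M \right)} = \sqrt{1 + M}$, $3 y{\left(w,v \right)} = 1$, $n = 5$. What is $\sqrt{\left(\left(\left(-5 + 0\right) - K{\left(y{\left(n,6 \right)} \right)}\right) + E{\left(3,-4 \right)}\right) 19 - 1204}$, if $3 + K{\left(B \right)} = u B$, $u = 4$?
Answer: $\frac{\sqrt{-11406 + 171 i \sqrt{3}}}{3} \approx 0.46217 + 35.603 i$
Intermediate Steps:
$y{\left(w,v \right)} = \frac{1}{3}$ ($y{\left(w,v \right)} = \frac{1}{3} \cdot 1 = \frac{1}{3}$)
$K{\left(B \right)} = -3 + 4 B$
$\sqrt{\left(\left(\left(-5 + 0\right) - K{\left(y{\left(n,6 \right)} \right)}\right) + E{\left(3,-4 \right)}\right) 19 - 1204} = \sqrt{\left(\left(\left(-5 + 0\right) - \left(-3 + 4 \cdot \frac{1}{3}\right)\right) + \sqrt{1 - 4}\right) 19 - 1204} = \sqrt{\left(\left(-5 - \left(-3 + \frac{4}{3}\right)\right) + \sqrt{-3}\right) 19 - 1204} = \sqrt{\left(\left(-5 - - \frac{5}{3}\right) + i \sqrt{3}\right) 19 - 1204} = \sqrt{\left(\left(-5 + \frac{5}{3}\right) + i \sqrt{3}\right) 19 - 1204} = \sqrt{\left(- \frac{10}{3} + i \sqrt{3}\right) 19 - 1204} = \sqrt{\left(- \frac{190}{3} + 19 i \sqrt{3}\right) - 1204} = \sqrt{- \frac{3802}{3} + 19 i \sqrt{3}}$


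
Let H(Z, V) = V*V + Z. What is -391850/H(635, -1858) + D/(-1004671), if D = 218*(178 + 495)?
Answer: -900254283836/3468927024129 ≈ -0.25952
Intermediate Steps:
H(Z, V) = Z + V² (H(Z, V) = V² + Z = Z + V²)
D = 146714 (D = 218*673 = 146714)
-391850/H(635, -1858) + D/(-1004671) = -391850/(635 + (-1858)²) + 146714/(-1004671) = -391850/(635 + 3452164) + 146714*(-1/1004671) = -391850/3452799 - 146714/1004671 = -900254283836/3468927024129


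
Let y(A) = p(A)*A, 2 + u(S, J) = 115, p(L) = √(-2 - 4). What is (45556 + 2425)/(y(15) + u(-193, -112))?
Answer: 5421853/14119 - 719715*I*√6/14119 ≈ 384.01 - 124.86*I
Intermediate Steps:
p(L) = I*√6 (p(L) = √(-6) = I*√6)
u(S, J) = 113 (u(S, J) = -2 + 115 = 113)
y(A) = I*A*√6 (y(A) = (I*√6)*A = I*A*√6)
(45556 + 2425)/(y(15) + u(-193, -112)) = (45556 + 2425)/(I*15*√6 + 113) = 47981/(15*I*√6 + 113) = 47981/(113 + 15*I*√6)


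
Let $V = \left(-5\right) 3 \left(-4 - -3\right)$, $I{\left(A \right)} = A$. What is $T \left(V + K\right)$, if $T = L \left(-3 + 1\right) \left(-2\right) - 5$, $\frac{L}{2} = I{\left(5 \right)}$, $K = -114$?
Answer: $-3465$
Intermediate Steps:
$L = 10$ ($L = 2 \cdot 5 = 10$)
$V = 15$ ($V = - 15 \left(-4 + 3\right) = \left(-15\right) \left(-1\right) = 15$)
$T = 35$ ($T = 10 \left(-3 + 1\right) \left(-2\right) - 5 = 10 \left(\left(-2\right) \left(-2\right)\right) - 5 = 10 \cdot 4 - 5 = 40 - 5 = 35$)
$T \left(V + K\right) = 35 \left(15 - 114\right) = 35 \left(-99\right) = -3465$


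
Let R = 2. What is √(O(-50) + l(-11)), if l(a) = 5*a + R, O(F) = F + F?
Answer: 3*I*√17 ≈ 12.369*I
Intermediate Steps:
O(F) = 2*F
l(a) = 2 + 5*a (l(a) = 5*a + 2 = 2 + 5*a)
√(O(-50) + l(-11)) = √(2*(-50) + (2 + 5*(-11))) = √(-100 + (2 - 55)) = √(-100 - 53) = √(-153) = 3*I*√17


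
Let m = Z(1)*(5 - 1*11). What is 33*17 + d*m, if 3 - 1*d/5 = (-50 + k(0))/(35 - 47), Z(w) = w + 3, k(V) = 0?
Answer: 701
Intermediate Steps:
Z(w) = 3 + w
d = -35/6 (d = 15 - 5*(-50 + 0)/(35 - 47) = 15 - (-250)/(-12) = 15 - (-250)*(-1)/12 = 15 - 5*25/6 = 15 - 125/6 = -35/6 ≈ -5.8333)
m = -24 (m = (3 + 1)*(5 - 1*11) = 4*(5 - 11) = 4*(-6) = -24)
33*17 + d*m = 33*17 - 35/6*(-24) = 561 + 140 = 701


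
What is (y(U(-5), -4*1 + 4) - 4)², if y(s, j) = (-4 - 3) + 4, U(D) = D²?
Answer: 49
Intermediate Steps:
y(s, j) = -3 (y(s, j) = -7 + 4 = -3)
(y(U(-5), -4*1 + 4) - 4)² = (-3 - 4)² = (-7)² = 49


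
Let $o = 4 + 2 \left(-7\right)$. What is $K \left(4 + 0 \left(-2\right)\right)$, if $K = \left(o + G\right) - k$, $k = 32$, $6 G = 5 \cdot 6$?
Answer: $-148$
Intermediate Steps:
$G = 5$ ($G = \frac{5 \cdot 6}{6} = \frac{1}{6} \cdot 30 = 5$)
$o = -10$ ($o = 4 - 14 = -10$)
$K = -37$ ($K = \left(-10 + 5\right) - 32 = -5 - 32 = -37$)
$K \left(4 + 0 \left(-2\right)\right) = - 37 \left(4 + 0 \left(-2\right)\right) = - 37 \left(4 + 0\right) = \left(-37\right) 4 = -148$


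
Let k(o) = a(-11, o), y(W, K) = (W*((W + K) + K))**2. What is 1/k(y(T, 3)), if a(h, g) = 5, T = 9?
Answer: 1/5 ≈ 0.20000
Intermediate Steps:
y(W, K) = W**2*(W + 2*K)**2 (y(W, K) = (W*((K + W) + K))**2 = (W*(W + 2*K))**2 = W**2*(W + 2*K)**2)
k(o) = 5
1/k(y(T, 3)) = 1/5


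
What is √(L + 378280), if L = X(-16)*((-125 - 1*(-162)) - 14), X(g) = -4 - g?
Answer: 2*√94639 ≈ 615.27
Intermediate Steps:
L = 276 (L = (-4 - 1*(-16))*((-125 - 1*(-162)) - 14) = (-4 + 16)*((-125 + 162) - 14) = 12*(37 - 14) = 12*23 = 276)
√(L + 378280) = √(276 + 378280) = √378556 = 2*√94639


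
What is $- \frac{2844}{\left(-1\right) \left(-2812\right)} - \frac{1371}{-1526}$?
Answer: $- \frac{121173}{1072778} \approx -0.11295$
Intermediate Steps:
$- \frac{2844}{\left(-1\right) \left(-2812\right)} - \frac{1371}{-1526} = - \frac{2844}{2812} - - \frac{1371}{1526} = \left(-2844\right) \frac{1}{2812} + \frac{1371}{1526} = - \frac{711}{703} + \frac{1371}{1526} = - \frac{121173}{1072778}$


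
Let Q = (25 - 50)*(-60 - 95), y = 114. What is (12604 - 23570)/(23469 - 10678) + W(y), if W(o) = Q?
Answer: 49554159/12791 ≈ 3874.1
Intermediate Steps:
Q = 3875 (Q = -25*(-155) = 3875)
W(o) = 3875
(12604 - 23570)/(23469 - 10678) + W(y) = (12604 - 23570)/(23469 - 10678) + 3875 = -10966/12791 + 3875 = 49554159/12791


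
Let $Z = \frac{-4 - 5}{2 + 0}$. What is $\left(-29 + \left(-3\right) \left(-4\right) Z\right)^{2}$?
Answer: $6889$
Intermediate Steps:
$Z = - \frac{9}{2} \approx -4.5$
$\left(-29 + \left(-3\right) \left(-4\right) Z\right)^{2} = \left(-29 + \left(-3\right) \left(-4\right) \left(- \frac{9}{2}\right)\right)^{2} = \left(-29 + 12 \left(- \frac{9}{2}\right)\right)^{2} = \left(-29 - 54\right)^{2} = \left(-83\right)^{2} = 6889$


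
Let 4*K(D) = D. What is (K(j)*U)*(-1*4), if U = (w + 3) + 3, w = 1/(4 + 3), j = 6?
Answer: -258/7 ≈ -36.857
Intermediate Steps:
K(D) = D/4
w = ⅐ (w = 1/7 = ⅐ ≈ 0.14286)
U = 43/7 (U = (⅐ + 3) + 3 = 22/7 + 3 = 43/7 ≈ 6.1429)
(K(j)*U)*(-1*4) = (((¼)*6)*(43/7))*(-1*4) = ((3/2)*(43/7))*(-4) = (129/14)*(-4) = -258/7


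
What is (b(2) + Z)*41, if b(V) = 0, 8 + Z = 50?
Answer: 1722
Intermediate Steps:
Z = 42 (Z = -8 + 50 = 42)
(b(2) + Z)*41 = (0 + 42)*41 = 42*41 = 1722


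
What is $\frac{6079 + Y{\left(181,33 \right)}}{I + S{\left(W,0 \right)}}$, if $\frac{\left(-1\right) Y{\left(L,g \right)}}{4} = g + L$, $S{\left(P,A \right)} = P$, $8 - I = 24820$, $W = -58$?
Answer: $- \frac{1741}{8290} \approx -0.21001$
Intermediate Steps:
$I = -24812$ ($I = 8 - 24820 = -24812$)
$Y{\left(L,g \right)} = - 4 L - 4 g$ ($Y{\left(L,g \right)} = - 4 \left(g + L\right) = - 4 \left(L + g\right) = - 4 L - 4 g$)
$\frac{6079 + Y{\left(181,33 \right)}}{I + S{\left(W,0 \right)}} = \frac{6079 - 856}{-24812 - 58} = \frac{6079 - 856}{-24870} = \left(6079 - 856\right) \left(- \frac{1}{24870}\right) = 5223 \left(- \frac{1}{24870}\right) = - \frac{1741}{8290}$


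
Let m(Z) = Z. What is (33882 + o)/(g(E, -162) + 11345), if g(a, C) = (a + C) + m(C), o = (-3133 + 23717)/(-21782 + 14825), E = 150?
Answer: 235696490/77716647 ≈ 3.0328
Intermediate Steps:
o = -20584/6957 (o = 20584/(-6957) = 20584*(-1/6957) = -20584/6957 ≈ -2.9587)
g(a, C) = a + 2*C (g(a, C) = (a + C) + C = (C + a) + C = a + 2*C)
(33882 + o)/(g(E, -162) + 11345) = (33882 - 20584/6957)/((150 + 2*(-162)) + 11345) = 235696490/(6957*((150 - 324) + 11345)) = 235696490/(6957*(-174 + 11345)) = (235696490/6957)/11171 = (235696490/6957)*(1/11171) = 235696490/77716647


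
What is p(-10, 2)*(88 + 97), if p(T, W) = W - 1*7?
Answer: -925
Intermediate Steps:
p(T, W) = -7 + W (p(T, W) = W - 7 = -7 + W)
p(-10, 2)*(88 + 97) = (-7 + 2)*(88 + 97) = -5*185 = -925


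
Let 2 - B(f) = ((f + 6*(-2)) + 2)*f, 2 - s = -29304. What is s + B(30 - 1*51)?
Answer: 28657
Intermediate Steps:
s = 29306 (s = 2 - 1*(-29304) = 2 + 29304 = 29306)
B(f) = 2 - f*(-10 + f) (B(f) = 2 - ((f + 6*(-2)) + 2)*f = 2 - ((f - 12) + 2)*f = 2 - ((-12 + f) + 2)*f = 2 - (-10 + f)*f = 2 - f*(-10 + f))
s + B(30 - 1*51) = 29306 + (2 - (30 - 1*51)**2 + 10*(30 - 1*51)) = 29306 + (2 - (30 - 51)**2 + 10*(30 - 51)) = 29306 + (2 - 1*(-21)**2 + 10*(-21)) = 29306 + (2 - 1*441 - 210) = 29306 + (2 - 441 - 210) = 29306 - 649 = 28657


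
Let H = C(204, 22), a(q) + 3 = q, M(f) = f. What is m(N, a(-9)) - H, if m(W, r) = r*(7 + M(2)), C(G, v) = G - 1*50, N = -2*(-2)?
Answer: -262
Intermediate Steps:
N = 4
a(q) = -3 + q
C(G, v) = -50 + G (C(G, v) = G - 50 = -50 + G)
m(W, r) = 9*r (m(W, r) = r*(7 + 2) = r*9 = 9*r)
H = 154 (H = -50 + 204 = 154)
m(N, a(-9)) - H = 9*(-3 - 9) - 1*154 = 9*(-12) - 154 = -108 - 154 = -262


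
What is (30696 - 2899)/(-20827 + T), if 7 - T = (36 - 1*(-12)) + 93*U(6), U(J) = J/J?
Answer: -27797/20961 ≈ -1.3261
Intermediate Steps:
U(J) = 1
T = -134 (T = 7 - ((36 - 1*(-12)) + 93*1) = 7 - ((36 + 12) + 93) = 7 - (48 + 93) = 7 - 1*141 = 7 - 141 = -134)
(30696 - 2899)/(-20827 + T) = (30696 - 2899)/(-20827 - 134) = 27797/(-20961) = 27797*(-1/20961) = -27797/20961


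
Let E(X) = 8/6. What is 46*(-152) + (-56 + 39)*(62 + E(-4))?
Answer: -24206/3 ≈ -8068.7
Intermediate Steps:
E(X) = 4/3 (E(X) = 8*(1/6) = 4/3)
46*(-152) + (-56 + 39)*(62 + E(-4)) = 46*(-152) + (-56 + 39)*(62 + 4/3) = -6992 - 17*190/3 = -6992 - 3230/3 = -24206/3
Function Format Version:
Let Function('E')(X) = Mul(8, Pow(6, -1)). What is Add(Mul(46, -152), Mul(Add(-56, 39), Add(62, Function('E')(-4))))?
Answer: Rational(-24206, 3) ≈ -8068.7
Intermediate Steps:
Function('E')(X) = Rational(4, 3) (Function('E')(X) = Mul(8, Rational(1, 6)) = Rational(4, 3))
Add(Mul(46, -152), Mul(Add(-56, 39), Add(62, Function('E')(-4)))) = Add(Mul(46, -152), Mul(Add(-56, 39), Add(62, Rational(4, 3)))) = Add(-6992, Mul(-17, Rational(190, 3))) = Add(-6992, Rational(-3230, 3)) = Rational(-24206, 3)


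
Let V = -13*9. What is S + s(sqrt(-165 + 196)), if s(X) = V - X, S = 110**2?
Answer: 11983 - sqrt(31) ≈ 11977.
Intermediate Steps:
S = 12100
V = -117
s(X) = -117 - X
S + s(sqrt(-165 + 196)) = 12100 + (-117 - sqrt(-165 + 196)) = 12100 + (-117 - sqrt(31)) = 11983 - sqrt(31)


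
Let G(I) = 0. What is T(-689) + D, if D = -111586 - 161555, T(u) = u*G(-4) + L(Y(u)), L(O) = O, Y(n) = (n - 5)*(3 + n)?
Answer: 202943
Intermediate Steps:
Y(n) = (-5 + n)*(3 + n)
T(u) = -15 + u**2 - 2*u (T(u) = u*0 + (-15 + u**2 - 2*u) = 0 + (-15 + u**2 - 2*u) = -15 + u**2 - 2*u)
D = -273141
T(-689) + D = (-15 + (-689)**2 - 2*(-689)) - 273141 = (-15 + 474721 + 1378) - 273141 = 476084 - 273141 = 202943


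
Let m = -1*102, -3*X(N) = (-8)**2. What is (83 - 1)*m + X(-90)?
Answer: -25156/3 ≈ -8385.3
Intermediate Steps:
X(N) = -64/3 (X(N) = -1/3*(-8)**2 = -1/3*64 = -64/3)
m = -102
(83 - 1)*m + X(-90) = (83 - 1)*(-102) - 64/3 = 82*(-102) - 64/3 = -8364 - 64/3 = -25156/3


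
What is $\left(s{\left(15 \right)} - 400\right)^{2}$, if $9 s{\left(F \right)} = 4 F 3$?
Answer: $144400$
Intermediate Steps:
$s{\left(F \right)} = \frac{4 F}{3}$ ($s{\left(F \right)} = \frac{4 F 3}{9} = \frac{12 F}{9} = \frac{4 F}{3}$)
$\left(s{\left(15 \right)} - 400\right)^{2} = \left(\frac{4}{3} \cdot 15 - 400\right)^{2} = \left(20 - 400\right)^{2} = \left(-380\right)^{2} = 144400$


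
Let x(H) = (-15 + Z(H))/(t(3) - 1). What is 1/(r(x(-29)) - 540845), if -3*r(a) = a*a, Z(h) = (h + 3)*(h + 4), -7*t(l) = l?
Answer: -12/7280461 ≈ -1.6482e-6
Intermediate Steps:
t(l) = -l/7
Z(h) = (3 + h)*(4 + h)
x(H) = 21/10 - 49*H/10 - 7*H²/10 (x(H) = (-15 + (12 + H² + 7*H))/(-⅐*3 - 1) = (-3 + H² + 7*H)/(-3/7 - 1) = (-3 + H² + 7*H)/(-10/7) = (-3 + H² + 7*H)*(-7/10) = 21/10 - 49*H/10 - 7*H²/10)
r(a) = -a²/3 (r(a) = -a*a/3 = -a²/3)
1/(r(x(-29)) - 540845) = 1/(-(21/10 - 49/10*(-29) - 7/10*(-29)²)²/3 - 540845) = 1/(-(21/10 + 1421/10 - 7/10*841)²/3 - 540845) = 1/(-(21/10 + 1421/10 - 5887/10)²/3 - 540845) = 1/(-(-889/2)²/3 - 540845) = 1/(-⅓*790321/4 - 540845) = 1/(-790321/12 - 540845) = 1/(-7280461/12) = -12/7280461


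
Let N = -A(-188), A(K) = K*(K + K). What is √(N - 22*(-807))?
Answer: I*√52934 ≈ 230.07*I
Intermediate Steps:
A(K) = 2*K² (A(K) = K*(2*K) = 2*K²)
N = -70688 (N = -2*(-188)² = -2*35344 = -1*70688 = -70688)
√(N - 22*(-807)) = √(-70688 - 22*(-807)) = √(-70688 + 17754) = √(-52934) = I*√52934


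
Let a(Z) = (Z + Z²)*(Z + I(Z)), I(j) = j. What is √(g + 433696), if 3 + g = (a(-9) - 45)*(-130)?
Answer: √608023 ≈ 779.76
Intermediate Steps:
a(Z) = 2*Z*(Z + Z²) (a(Z) = (Z + Z²)*(Z + Z) = (Z + Z²)*(2*Z) = 2*Z*(Z + Z²))
g = 174327 (g = -3 + (2*(-9)²*(1 - 9) - 45)*(-130) = -3 + (2*81*(-8) - 45)*(-130) = -3 + (-1296 - 45)*(-130) = -3 - 1341*(-130) = -3 + 174330 = 174327)
√(g + 433696) = √(174327 + 433696) = √608023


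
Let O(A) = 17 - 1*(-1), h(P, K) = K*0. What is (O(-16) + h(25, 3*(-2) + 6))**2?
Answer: 324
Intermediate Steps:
h(P, K) = 0
O(A) = 18 (O(A) = 17 + 1 = 18)
(O(-16) + h(25, 3*(-2) + 6))**2 = (18 + 0)**2 = 18**2 = 324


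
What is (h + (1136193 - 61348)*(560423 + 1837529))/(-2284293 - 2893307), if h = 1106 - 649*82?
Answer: -161089166583/323600 ≈ -4.9780e+5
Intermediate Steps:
h = -52112 (h = 1106 - 53218 = -52112)
(h + (1136193 - 61348)*(560423 + 1837529))/(-2284293 - 2893307) = (-52112 + (1136193 - 61348)*(560423 + 1837529))/(-2284293 - 2893307) = (-52112 + 1074845*2397952)/(-5177600) = (-52112 + 2577426717440)*(-1/5177600) = 2577426665328*(-1/5177600) = -161089166583/323600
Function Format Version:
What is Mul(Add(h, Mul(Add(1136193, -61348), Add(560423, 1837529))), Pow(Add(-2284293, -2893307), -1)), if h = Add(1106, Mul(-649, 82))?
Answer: Rational(-161089166583, 323600) ≈ -4.9780e+5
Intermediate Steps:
h = -52112 (h = Add(1106, -53218) = -52112)
Mul(Add(h, Mul(Add(1136193, -61348), Add(560423, 1837529))), Pow(Add(-2284293, -2893307), -1)) = Mul(Add(-52112, Mul(Add(1136193, -61348), Add(560423, 1837529))), Pow(Add(-2284293, -2893307), -1)) = Mul(Add(-52112, Mul(1074845, 2397952)), Pow(-5177600, -1)) = Mul(Add(-52112, 2577426717440), Rational(-1, 5177600)) = Mul(2577426665328, Rational(-1, 5177600)) = Rational(-161089166583, 323600)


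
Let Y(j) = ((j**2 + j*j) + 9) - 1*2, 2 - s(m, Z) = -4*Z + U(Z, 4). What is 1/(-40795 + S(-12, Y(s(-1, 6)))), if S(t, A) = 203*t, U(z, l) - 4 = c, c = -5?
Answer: -1/43231 ≈ -2.3132e-5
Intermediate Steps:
U(z, l) = -1 (U(z, l) = 4 - 5 = -1)
s(m, Z) = 3 + 4*Z (s(m, Z) = 2 - (-4*Z - 1) = 2 - (-1 - 4*Z) = 2 + (1 + 4*Z) = 3 + 4*Z)
Y(j) = 7 + 2*j**2 (Y(j) = ((j**2 + j**2) + 9) - 2 = (2*j**2 + 9) - 2 = (9 + 2*j**2) - 2 = 7 + 2*j**2)
1/(-40795 + S(-12, Y(s(-1, 6)))) = 1/(-40795 + 203*(-12)) = 1/(-40795 - 2436) = 1/(-43231) = -1/43231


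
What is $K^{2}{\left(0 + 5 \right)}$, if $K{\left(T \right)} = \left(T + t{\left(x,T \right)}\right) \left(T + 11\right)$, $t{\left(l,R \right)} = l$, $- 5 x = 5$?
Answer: $4096$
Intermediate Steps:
$x = -1$ ($x = \left(- \frac{1}{5}\right) 5 = -1$)
$K{\left(T \right)} = \left(-1 + T\right) \left(11 + T\right)$ ($K{\left(T \right)} = \left(T - 1\right) \left(T + 11\right) = \left(-1 + T\right) \left(11 + T\right)$)
$K^{2}{\left(0 + 5 \right)} = \left(-11 + \left(0 + 5\right)^{2} + 10 \left(0 + 5\right)\right)^{2} = \left(-11 + 5^{2} + 10 \cdot 5\right)^{2} = \left(-11 + 25 + 50\right)^{2} = 64^{2} = 4096$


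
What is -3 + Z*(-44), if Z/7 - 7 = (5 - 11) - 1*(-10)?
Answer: -3391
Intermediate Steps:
Z = 77 (Z = 49 + 7*((5 - 11) - 1*(-10)) = 49 + 7*(-6 + 10) = 49 + 7*4 = 49 + 28 = 77)
-3 + Z*(-44) = -3 + 77*(-44) = -3 - 3388 = -3391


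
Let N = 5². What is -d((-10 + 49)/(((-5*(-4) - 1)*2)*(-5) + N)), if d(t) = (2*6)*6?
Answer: -72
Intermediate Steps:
N = 25
d(t) = 72 (d(t) = 12*6 = 72)
-d((-10 + 49)/(((-5*(-4) - 1)*2)*(-5) + N)) = -1*72 = -72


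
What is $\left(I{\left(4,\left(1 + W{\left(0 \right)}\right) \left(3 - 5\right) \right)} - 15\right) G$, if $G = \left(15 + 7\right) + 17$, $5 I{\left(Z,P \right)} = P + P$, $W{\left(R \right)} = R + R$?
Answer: $- \frac{3081}{5} \approx -616.2$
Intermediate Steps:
$W{\left(R \right)} = 2 R$
$I{\left(Z,P \right)} = \frac{2 P}{5}$ ($I{\left(Z,P \right)} = \frac{P + P}{5} = \frac{2 P}{5}$)
$G = 39$ ($G = 22 + 17 = 39$)
$\left(I{\left(4,\left(1 + W{\left(0 \right)}\right) \left(3 - 5\right) \right)} - 15\right) G = \left(\frac{2 \left(1 + 2 \cdot 0\right) \left(3 - 5\right)}{5} - 15\right) 39 = \left(\frac{2 \left(1 + 0\right) \left(3 - 5\right)}{5} - 15\right) 39 = \left(\frac{2 \cdot 1 \left(-2\right)}{5} - 15\right) 39 = \left(\frac{2}{5} \left(-2\right) - 15\right) 39 = \left(- \frac{4}{5} - 15\right) 39 = \left(- \frac{79}{5}\right) 39 = - \frac{3081}{5}$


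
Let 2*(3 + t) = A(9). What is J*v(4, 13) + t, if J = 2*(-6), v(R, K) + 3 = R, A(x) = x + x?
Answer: -6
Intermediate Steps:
A(x) = 2*x
v(R, K) = -3 + R
t = 6 (t = -3 + (2*9)/2 = -3 + (½)*18 = -3 + 9 = 6)
J = -12
J*v(4, 13) + t = -12*(-3 + 4) + 6 = -12*1 + 6 = -12 + 6 = -6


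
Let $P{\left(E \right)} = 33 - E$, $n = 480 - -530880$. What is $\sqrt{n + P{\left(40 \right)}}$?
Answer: $\sqrt{531353} \approx 728.94$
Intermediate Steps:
$n = 531360$ ($n = 480 + 530880 = 531360$)
$\sqrt{n + P{\left(40 \right)}} = \sqrt{531360 + \left(33 - 40\right)} = \sqrt{531360 - 7} = \sqrt{531353}$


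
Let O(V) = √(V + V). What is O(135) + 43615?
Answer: 43615 + 3*√30 ≈ 43631.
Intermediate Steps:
O(V) = √2*√V (O(V) = √(2*V) = √2*√V)
O(135) + 43615 = √2*√135 + 43615 = √2*(3*√15) + 43615 = 3*√30 + 43615 = 43615 + 3*√30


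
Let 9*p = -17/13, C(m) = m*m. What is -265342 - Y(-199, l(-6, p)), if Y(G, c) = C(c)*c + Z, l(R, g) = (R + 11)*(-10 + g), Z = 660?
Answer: -216976485851/1601613 ≈ -1.3547e+5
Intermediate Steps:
C(m) = m²
p = -17/117 (p = (-17/13)/9 = (-17*1/13)/9 = (⅑)*(-17/13) = -17/117 ≈ -0.14530)
l(R, g) = (-10 + g)*(11 + R) (l(R, g) = (11 + R)*(-10 + g) = (-10 + g)*(11 + R))
Y(G, c) = 660 + c³ (Y(G, c) = c²*c + 660 = c³ + 660 = 660 + c³)
-265342 - Y(-199, l(-6, p)) = -265342 - (660 + (-110 - 10*(-6) + 11*(-17/117) - 6*(-17/117))³) = -265342 - (660 + (-110 + 60 - 187/117 + 34/39)³) = -265342 - (660 + (-5935/117)³) = -265342 - (660 - 209055775375/1601613) = -265342 - 1*(-207998710795/1601613) = -265342 + 207998710795/1601613 = -216976485851/1601613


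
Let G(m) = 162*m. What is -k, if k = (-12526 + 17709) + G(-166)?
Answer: 21709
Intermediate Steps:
k = -21709 (k = (-12526 + 17709) + 162*(-166) = 5183 - 26892 = -21709)
-k = -1*(-21709) = 21709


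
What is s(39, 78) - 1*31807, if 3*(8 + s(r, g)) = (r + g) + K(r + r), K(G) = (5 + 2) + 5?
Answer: -31772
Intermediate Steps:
K(G) = 12 (K(G) = 7 + 5 = 12)
s(r, g) = -4 + g/3 + r/3 (s(r, g) = -8 + ((r + g) + 12)/3 = -8 + ((g + r) + 12)/3 = -8 + (12 + g + r)/3 = -8 + (4 + g/3 + r/3) = -4 + g/3 + r/3)
s(39, 78) - 1*31807 = (-4 + (⅓)*78 + (⅓)*39) - 1*31807 = (-4 + 26 + 13) - 31807 = 35 - 31807 = -31772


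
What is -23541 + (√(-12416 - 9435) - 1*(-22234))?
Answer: -1307 + I*√21851 ≈ -1307.0 + 147.82*I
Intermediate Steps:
-23541 + (√(-12416 - 9435) - 1*(-22234)) = -23541 + (√(-21851) + 22234) = -23541 + (I*√21851 + 22234) = -23541 + (22234 + I*√21851) = -1307 + I*√21851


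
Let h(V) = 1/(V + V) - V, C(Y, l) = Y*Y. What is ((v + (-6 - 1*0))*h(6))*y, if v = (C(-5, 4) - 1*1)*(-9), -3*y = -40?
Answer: 52540/3 ≈ 17513.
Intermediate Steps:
y = 40/3 (y = -⅓*(-40) = 40/3 ≈ 13.333)
C(Y, l) = Y²
v = -216 (v = ((-5)² - 1*1)*(-9) = (25 - 1)*(-9) = 24*(-9) = -216)
h(V) = 1/(2*V) - V
((v + (-6 - 1*0))*h(6))*y = ((-216 + (-6 - 1*0))*((½)/6 - 1*6))*(40/3) = ((-216 + (-6 + 0))*((½)*(⅙) - 6))*(40/3) = ((-216 - 6)*(1/12 - 6))*(40/3) = -222*(-71/12)*(40/3) = (2627/2)*(40/3) = 52540/3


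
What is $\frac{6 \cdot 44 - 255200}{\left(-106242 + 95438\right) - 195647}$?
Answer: $\frac{254936}{206451} \approx 1.2348$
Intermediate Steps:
$\frac{6 \cdot 44 - 255200}{\left(-106242 + 95438\right) - 195647} = \frac{264 - 255200}{-10804 - 195647} = - \frac{254936}{-206451} = \left(-254936\right) \left(- \frac{1}{206451}\right) = \frac{254936}{206451}$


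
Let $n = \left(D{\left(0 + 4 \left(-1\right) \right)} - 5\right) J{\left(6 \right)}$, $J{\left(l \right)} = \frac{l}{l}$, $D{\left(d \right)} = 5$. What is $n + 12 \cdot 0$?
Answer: $0$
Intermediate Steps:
$J{\left(l \right)} = 1$
$n = 0$ ($n = \left(5 - 5\right) 1 = 0 \cdot 1 = 0$)
$n + 12 \cdot 0 = 0 + 12 \cdot 0 = 0 + 0 = 0$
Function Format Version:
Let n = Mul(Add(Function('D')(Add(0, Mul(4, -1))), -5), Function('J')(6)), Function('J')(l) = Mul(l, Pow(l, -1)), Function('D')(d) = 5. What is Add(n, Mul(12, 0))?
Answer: 0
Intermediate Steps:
Function('J')(l) = 1
n = 0 (n = Mul(Add(5, -5), 1) = Mul(0, 1) = 0)
Add(n, Mul(12, 0)) = Add(0, Mul(12, 0)) = Add(0, 0) = 0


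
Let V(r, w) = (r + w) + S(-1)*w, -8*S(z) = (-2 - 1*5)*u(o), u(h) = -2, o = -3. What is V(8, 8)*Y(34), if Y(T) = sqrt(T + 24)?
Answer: 2*sqrt(58) ≈ 15.232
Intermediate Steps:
S(z) = -7/4 (S(z) = -(-2 - 1*5)*(-2)/8 = -(-2 - 5)*(-2)/8 = -(-7)*(-2)/8 = -1/8*14 = -7/4)
Y(T) = sqrt(24 + T)
V(r, w) = r - 3*w/4 (V(r, w) = (r + w) - 7*w/4 = r - 3*w/4)
V(8, 8)*Y(34) = (8 - 3/4*8)*sqrt(24 + 34) = (8 - 6)*sqrt(58) = 2*sqrt(58)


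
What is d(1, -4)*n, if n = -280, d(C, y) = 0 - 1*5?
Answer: 1400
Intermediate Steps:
d(C, y) = -5 (d(C, y) = 0 - 5 = -5)
d(1, -4)*n = -5*(-280) = 1400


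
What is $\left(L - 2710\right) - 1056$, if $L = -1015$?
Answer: $-4781$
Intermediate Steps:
$\left(L - 2710\right) - 1056 = \left(-1015 - 2710\right) - 1056 = -3725 - 1056 = -4781$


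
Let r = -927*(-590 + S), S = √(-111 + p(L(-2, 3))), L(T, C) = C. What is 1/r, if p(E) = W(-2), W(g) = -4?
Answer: 118/64559061 + I*√115/322795305 ≈ 1.8278e-6 + 3.3222e-8*I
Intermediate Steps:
p(E) = -4
S = I*√115 (S = √(-111 - 4) = √(-115) = I*√115 ≈ 10.724*I)
r = 546930 - 927*I*√115 (r = -927*(-590 + I*√115) = 546930 - 927*I*√115 ≈ 5.4693e+5 - 9941.0*I)
1/r = 1/(546930 - 927*I*√115)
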